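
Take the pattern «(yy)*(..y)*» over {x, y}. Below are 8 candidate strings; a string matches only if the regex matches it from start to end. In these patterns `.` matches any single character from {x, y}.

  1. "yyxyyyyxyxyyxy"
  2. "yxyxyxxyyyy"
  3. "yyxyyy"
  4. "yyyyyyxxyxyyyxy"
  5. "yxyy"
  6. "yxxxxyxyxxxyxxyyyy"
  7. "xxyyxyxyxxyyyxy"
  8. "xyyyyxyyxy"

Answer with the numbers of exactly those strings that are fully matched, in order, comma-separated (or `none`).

4

1 → no match
2 → no match
3 → no match
4 → match
5 → no match
6 → no match
7 → no match
8 → no match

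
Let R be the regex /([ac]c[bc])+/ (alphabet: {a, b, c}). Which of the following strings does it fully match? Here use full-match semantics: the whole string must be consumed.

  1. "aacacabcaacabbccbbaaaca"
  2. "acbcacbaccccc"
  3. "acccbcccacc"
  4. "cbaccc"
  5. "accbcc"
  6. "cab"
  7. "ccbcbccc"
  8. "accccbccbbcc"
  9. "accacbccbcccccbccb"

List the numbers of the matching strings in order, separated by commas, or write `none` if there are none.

9

1 → no match
2 → no match
3 → no match
4 → no match
5 → no match
6 → no match
7 → no match
8 → no match
9 → match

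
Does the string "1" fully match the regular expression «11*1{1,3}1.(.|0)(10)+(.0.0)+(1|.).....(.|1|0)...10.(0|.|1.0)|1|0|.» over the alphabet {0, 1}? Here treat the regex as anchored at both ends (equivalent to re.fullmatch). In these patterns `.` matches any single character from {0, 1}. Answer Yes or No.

Yes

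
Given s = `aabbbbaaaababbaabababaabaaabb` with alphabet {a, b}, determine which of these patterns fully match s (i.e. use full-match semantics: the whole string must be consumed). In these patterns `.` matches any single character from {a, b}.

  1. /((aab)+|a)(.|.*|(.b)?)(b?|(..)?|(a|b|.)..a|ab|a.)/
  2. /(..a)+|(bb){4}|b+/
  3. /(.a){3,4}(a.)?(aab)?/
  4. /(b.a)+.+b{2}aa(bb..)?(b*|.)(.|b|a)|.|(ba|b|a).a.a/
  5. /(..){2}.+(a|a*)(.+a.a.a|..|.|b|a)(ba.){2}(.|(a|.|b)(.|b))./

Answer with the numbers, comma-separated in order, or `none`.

1 → match
2 → no match
3 → no match
4 → no match
5 → match

1, 5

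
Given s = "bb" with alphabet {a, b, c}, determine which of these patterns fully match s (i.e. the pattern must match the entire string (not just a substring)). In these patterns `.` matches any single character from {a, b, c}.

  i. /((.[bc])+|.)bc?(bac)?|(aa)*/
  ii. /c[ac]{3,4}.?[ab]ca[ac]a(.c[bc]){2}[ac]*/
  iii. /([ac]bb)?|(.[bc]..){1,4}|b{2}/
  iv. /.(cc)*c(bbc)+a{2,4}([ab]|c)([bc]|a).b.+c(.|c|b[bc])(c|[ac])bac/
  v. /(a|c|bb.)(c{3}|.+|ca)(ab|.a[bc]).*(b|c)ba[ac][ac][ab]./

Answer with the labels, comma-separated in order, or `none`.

i, iii

i → match
ii → no match — must start with "c"
iii → match
iv → no match — must end with "bac"
v → no match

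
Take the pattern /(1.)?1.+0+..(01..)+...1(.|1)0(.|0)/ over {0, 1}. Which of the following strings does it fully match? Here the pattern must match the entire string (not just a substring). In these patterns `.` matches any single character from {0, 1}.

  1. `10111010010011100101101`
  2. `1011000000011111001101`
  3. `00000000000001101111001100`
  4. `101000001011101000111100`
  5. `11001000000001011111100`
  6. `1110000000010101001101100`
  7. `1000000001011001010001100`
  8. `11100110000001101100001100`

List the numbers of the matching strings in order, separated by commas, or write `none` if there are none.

4, 5, 6, 7, 8

1 → no match
2 → no match
3 → no match
4 → match
5 → match
6 → match
7 → match
8 → match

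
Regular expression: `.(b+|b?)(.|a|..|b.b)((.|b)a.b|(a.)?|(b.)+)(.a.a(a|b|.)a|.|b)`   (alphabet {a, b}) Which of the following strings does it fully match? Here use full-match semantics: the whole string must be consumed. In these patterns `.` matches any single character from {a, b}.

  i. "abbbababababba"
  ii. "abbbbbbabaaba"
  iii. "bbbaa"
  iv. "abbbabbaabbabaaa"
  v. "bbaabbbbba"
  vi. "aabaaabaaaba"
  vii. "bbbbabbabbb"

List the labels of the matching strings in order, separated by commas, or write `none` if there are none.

i, ii, iii, iv, vii

i → match
ii → match
iii → match
iv → match
v → no match
vi → no match
vii → match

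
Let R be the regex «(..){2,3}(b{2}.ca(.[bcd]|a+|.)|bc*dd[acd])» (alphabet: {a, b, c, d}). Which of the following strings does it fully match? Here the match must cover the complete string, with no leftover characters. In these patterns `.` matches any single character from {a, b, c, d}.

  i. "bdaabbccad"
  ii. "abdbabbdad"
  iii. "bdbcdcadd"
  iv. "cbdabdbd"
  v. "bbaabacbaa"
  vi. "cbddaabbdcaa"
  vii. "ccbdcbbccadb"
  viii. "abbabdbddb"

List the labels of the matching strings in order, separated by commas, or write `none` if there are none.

i → match
ii → no match
iii → no match
iv → no match
v → no match
vi → match
vii → no match
viii → no match

i, vi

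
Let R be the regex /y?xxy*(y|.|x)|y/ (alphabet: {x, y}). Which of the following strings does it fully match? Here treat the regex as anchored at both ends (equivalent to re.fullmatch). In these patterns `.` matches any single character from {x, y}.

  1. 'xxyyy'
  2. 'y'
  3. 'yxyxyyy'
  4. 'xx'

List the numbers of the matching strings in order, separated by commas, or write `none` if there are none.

1 → match
2 → match
3 → no match
4 → no match

1, 2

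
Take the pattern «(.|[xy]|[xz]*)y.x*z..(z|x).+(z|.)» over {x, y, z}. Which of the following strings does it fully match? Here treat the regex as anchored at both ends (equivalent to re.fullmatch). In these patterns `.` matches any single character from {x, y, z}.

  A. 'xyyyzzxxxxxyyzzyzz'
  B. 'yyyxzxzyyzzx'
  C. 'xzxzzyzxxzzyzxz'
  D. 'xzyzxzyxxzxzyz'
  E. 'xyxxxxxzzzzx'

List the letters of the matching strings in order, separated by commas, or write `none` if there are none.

C, D

A → no match
B. 'yyyxzxzyyzzx' → no match
C → match
D → match
E. 'xyxxxxxzzzzx' → no match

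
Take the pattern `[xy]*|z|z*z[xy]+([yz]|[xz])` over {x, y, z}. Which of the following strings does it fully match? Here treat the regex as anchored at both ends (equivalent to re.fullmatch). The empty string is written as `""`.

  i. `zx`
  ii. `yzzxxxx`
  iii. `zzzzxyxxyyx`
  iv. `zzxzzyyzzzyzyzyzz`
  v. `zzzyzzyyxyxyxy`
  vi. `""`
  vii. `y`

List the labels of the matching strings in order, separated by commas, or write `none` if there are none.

i → no match
ii → no match
iii → match
iv → no match
v → no match
vi → match
vii → match

iii, vi, vii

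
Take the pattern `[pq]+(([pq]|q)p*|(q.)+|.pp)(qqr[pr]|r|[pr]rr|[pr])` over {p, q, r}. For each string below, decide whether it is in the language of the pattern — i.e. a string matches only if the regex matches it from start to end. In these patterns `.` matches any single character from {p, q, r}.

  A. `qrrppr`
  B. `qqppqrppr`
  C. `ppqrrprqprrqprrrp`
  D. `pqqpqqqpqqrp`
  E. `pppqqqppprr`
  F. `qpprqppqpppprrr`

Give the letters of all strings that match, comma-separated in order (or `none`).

B, D, E

A. `qrrppr` → no match
B. `qqppqrppr` → match
C → no match
D. `pqqpqqqpqqrp` → match
E. `pppqqqppprr` → match
F → no match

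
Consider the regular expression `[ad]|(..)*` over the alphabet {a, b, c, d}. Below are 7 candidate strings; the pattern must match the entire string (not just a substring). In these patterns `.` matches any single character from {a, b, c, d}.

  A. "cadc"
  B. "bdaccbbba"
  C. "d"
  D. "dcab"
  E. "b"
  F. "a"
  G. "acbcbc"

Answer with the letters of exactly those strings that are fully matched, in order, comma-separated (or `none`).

A, C, D, F, G

A. "cadc" → match
B. "bdaccbbba" → no match
C. "d" → match
D. "dcab" → match
E. "b" → no match
F. "a" → match
G. "acbcbc" → match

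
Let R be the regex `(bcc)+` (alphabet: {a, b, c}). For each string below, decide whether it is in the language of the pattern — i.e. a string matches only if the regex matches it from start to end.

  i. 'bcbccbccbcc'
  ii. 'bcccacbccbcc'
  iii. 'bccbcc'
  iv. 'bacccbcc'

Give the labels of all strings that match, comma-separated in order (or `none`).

i → no match — must start with 'bcc'
ii → no match
iii → match
iv → no match — must start with 'bcc'

iii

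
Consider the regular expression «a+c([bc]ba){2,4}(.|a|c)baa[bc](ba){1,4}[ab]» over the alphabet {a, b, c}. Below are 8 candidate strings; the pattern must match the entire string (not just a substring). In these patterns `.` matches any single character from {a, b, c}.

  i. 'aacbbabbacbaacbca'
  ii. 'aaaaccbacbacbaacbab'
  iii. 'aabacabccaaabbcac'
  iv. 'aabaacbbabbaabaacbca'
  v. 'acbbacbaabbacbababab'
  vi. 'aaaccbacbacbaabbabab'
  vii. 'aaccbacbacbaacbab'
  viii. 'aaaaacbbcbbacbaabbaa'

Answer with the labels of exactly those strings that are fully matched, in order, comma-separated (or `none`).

ii, vi, vii

i → no match
ii → match
iii → no match
iv → no match
v → no match
vi → match
vii → match
viii → no match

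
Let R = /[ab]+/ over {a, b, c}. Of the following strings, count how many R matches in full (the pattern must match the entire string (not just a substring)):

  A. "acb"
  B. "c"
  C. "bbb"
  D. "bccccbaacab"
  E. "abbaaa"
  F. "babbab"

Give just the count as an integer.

A → no match
B → no match
C → match
D → no match
E → match
F → match
Total matched: 3

3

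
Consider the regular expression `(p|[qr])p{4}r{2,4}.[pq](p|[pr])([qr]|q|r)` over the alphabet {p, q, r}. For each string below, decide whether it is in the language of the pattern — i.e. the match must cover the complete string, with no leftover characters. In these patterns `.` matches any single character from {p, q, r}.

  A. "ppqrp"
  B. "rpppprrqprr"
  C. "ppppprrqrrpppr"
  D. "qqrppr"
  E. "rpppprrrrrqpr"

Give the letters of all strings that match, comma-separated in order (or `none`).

A → no match
B → match
C → no match
D → no match
E → match

B, E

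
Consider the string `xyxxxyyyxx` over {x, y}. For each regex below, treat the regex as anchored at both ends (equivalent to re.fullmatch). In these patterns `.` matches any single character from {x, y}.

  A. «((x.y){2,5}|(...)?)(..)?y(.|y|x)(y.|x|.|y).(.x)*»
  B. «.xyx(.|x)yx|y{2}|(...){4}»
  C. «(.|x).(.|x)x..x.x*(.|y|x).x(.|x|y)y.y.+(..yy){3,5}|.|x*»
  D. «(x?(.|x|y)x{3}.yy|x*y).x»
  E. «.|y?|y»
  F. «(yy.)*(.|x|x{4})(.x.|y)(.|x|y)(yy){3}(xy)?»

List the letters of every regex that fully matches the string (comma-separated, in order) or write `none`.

A, D

A → match
B → no match
C → no match
D → match
E → no match
F → no match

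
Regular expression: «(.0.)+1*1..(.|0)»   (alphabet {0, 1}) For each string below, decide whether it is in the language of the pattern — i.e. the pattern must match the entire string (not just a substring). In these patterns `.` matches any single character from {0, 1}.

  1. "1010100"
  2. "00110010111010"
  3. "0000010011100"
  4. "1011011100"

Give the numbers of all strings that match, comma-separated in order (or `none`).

2, 3, 4

1 → no match
2 → match
3 → match
4 → match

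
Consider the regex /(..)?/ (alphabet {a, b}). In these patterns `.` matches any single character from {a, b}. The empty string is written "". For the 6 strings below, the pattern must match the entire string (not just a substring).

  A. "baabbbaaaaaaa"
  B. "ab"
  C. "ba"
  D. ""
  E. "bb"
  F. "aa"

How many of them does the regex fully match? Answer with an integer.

A → no match
B → match
C → match
D → match
E → match
F → match
Total matched: 5

5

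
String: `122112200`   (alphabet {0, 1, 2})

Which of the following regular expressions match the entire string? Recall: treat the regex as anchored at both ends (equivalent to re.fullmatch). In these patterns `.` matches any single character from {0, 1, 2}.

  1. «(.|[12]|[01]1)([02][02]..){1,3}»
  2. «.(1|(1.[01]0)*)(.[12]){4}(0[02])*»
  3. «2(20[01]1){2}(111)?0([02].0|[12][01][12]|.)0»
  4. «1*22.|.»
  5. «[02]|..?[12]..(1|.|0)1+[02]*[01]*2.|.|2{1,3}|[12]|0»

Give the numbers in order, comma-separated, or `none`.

1 → match
2 → no match
3 → no match — must start with `220`
4 → no match
5 → no match

1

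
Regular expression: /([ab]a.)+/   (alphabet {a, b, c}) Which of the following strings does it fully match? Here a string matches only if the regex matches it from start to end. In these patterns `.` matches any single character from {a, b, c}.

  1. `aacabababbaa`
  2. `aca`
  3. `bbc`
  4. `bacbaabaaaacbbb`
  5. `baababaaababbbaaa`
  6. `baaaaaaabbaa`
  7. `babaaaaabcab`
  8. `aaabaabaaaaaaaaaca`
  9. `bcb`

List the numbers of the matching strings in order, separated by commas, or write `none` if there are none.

6

1. `aacabababbaa` → no match
2. `aca` → no match
3. `bbc` → no match
4 → no match
5 → no match
6. `baaaaaaabbaa` → match
7. `babaaaaabcab` → no match
8 → no match
9. `bcb` → no match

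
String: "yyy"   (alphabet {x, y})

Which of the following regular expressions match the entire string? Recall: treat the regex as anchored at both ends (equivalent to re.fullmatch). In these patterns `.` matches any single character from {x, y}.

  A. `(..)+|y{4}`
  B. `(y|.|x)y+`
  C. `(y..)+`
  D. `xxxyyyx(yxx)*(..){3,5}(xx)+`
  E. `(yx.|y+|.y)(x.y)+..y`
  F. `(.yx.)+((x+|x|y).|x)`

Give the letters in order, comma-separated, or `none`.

B, C

A → no match
B → match
C → match
D → no match — must start with "xxxyyyx"
E → no match
F → no match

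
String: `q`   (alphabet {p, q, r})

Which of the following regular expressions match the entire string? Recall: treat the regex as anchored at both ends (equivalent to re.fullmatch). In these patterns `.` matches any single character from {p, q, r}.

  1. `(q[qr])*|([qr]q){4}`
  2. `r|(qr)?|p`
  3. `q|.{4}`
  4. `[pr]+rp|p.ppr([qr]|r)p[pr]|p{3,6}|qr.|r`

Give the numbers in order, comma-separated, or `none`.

3

1 → no match
2 → no match
3 → match
4 → no match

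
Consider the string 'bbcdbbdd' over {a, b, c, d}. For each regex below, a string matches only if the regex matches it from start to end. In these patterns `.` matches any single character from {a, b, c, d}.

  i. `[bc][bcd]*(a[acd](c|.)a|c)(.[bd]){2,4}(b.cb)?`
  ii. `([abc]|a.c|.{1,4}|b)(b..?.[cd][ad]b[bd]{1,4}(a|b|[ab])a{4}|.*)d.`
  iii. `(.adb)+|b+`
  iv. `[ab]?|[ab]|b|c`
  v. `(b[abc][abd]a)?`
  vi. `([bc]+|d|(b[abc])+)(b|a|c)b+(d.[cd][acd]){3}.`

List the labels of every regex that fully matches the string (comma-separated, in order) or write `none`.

i → no match
ii → match
iii → no match
iv → no match
v → no match
vi → no match

ii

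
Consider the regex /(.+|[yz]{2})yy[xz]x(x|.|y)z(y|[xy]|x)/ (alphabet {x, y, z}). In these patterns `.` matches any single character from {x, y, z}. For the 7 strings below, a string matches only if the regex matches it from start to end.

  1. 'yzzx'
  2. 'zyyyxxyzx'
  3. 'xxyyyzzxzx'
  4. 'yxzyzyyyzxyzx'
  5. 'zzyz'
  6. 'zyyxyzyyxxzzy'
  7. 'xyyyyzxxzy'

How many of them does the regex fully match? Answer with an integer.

4

1. 'yzzx' → no match
2. 'zyyyxxyzx' → match
3. 'xxyyyzzxzx' → no match
4 → match
5. 'zzyz' → no match
6 → match
7. 'xyyyyzxxzy' → match
Total matched: 4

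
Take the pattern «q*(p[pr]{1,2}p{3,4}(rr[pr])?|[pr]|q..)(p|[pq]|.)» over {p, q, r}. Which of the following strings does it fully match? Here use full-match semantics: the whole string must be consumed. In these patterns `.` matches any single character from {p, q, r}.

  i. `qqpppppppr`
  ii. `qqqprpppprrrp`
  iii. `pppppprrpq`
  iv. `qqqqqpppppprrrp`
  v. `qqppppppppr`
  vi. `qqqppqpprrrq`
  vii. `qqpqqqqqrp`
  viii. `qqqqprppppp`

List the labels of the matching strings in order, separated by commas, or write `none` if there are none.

i → match
ii → match
iii → match
iv → match
v → no match
vi → no match
vii → no match
viii → match

i, ii, iii, iv, viii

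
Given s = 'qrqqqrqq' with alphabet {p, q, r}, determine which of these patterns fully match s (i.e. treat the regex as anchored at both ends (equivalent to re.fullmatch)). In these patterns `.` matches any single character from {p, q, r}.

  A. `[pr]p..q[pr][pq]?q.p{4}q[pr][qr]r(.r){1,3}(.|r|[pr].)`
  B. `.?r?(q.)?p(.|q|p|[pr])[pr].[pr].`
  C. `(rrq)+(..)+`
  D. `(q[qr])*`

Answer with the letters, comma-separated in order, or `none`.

A → no match
B → no match
C → no match — must start with 'rrq'
D → match

D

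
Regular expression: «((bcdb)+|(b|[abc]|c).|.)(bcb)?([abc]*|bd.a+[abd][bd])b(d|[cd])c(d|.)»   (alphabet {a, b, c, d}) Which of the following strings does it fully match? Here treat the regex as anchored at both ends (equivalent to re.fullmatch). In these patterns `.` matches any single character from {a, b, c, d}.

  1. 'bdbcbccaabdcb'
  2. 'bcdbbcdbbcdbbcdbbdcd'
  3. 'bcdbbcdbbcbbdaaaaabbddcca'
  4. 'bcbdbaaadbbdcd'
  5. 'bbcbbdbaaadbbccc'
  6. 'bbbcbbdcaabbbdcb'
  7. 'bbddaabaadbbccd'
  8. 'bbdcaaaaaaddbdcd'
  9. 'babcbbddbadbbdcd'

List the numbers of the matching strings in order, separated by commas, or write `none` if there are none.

1, 2, 4, 5, 6, 8

1 → match
2 → match
3 → no match
4 → match
5 → match
6 → match
7 → no match
8 → match
9 → no match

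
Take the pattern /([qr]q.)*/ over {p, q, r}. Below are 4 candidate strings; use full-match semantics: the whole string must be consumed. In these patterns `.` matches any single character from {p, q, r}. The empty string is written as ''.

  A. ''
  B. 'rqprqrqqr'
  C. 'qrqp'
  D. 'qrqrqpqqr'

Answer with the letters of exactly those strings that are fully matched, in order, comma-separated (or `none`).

A. '' → match
B. 'rqprqrqqr' → match
C. 'qrqp' → no match
D. 'qrqrqpqqr' → no match

A, B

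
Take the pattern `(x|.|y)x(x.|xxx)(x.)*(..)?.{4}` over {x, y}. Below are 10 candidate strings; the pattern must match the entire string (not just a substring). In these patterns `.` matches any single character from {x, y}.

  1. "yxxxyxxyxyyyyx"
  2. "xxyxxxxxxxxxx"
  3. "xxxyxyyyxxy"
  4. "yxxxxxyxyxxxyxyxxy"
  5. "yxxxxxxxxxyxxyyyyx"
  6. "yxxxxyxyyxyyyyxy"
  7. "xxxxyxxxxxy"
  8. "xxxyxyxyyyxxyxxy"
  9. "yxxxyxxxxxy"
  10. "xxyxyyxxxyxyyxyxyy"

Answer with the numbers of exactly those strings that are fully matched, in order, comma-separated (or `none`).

1 → no match
2 → no match
3 → no match
4 → no match
5 → no match
6 → no match
7 → no match
8 → no match
9 → no match
10 → no match

none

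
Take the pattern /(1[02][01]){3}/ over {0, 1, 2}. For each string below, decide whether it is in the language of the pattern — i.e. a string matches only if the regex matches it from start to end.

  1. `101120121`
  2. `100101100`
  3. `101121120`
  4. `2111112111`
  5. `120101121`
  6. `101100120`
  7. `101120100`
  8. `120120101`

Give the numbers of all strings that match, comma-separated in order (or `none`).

1, 2, 3, 5, 6, 7, 8

1 → match
2 → match
3 → match
4 → no match — must start with `1`
5 → match
6 → match
7 → match
8 → match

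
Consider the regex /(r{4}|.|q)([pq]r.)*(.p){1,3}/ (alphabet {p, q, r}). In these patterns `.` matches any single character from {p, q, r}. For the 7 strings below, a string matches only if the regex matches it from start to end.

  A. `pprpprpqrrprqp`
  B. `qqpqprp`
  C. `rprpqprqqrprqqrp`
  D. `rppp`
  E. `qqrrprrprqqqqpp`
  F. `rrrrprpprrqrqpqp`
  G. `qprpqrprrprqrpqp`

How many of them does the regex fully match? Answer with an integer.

1

A → no match
B → match
C → no match
D → no match
E → no match
F → no match
G → no match
Total matched: 1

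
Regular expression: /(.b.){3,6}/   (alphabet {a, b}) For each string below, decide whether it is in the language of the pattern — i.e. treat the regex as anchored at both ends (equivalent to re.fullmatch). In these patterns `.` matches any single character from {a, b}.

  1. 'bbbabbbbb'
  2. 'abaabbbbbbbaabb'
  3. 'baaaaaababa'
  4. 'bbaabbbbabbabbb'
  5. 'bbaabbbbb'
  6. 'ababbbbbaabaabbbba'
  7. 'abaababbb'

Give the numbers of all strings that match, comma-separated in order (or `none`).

1, 2, 4, 5, 6, 7

1. 'bbbabbbbb' → match
2 → match
3. 'baaaaaababa' → no match
4 → match
5. 'bbaabbbbb' → match
6 → match
7. 'abaababbb' → match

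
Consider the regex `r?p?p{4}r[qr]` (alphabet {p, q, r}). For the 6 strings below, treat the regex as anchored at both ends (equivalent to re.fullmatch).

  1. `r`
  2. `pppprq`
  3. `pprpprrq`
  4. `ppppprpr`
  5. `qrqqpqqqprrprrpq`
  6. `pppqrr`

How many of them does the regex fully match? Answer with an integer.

1

1 → no match
2 → match
3 → no match
4 → no match
5 → no match
6 → no match
Total matched: 1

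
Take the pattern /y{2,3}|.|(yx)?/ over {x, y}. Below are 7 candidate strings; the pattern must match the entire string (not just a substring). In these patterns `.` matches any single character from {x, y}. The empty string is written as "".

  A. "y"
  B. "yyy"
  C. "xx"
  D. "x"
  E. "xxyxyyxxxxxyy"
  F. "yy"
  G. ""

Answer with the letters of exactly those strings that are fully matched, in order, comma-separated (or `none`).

A → match
B → match
C → no match
D → match
E → no match
F → match
G → match

A, B, D, F, G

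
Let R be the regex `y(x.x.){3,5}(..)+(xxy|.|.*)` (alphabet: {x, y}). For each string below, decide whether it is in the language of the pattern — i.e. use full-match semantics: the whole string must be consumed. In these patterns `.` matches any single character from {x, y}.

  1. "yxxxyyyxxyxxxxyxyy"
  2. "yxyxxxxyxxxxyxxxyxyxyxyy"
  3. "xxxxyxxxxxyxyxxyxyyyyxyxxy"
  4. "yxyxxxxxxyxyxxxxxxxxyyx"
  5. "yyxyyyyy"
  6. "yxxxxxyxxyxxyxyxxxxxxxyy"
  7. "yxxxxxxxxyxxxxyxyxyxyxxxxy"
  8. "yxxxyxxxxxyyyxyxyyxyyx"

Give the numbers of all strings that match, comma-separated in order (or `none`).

1 → no match
2 → no match
3 → no match — must start with "yx"
4 → no match
5 → no match — must start with "yx"
6 → no match
7 → no match
8 → no match

none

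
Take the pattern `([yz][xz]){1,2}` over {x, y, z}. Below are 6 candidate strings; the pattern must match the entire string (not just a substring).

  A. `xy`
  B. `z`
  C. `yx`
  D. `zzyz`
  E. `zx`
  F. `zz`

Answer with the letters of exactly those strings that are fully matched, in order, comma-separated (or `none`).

A → no match
B → no match
C → match
D → match
E → match
F → match

C, D, E, F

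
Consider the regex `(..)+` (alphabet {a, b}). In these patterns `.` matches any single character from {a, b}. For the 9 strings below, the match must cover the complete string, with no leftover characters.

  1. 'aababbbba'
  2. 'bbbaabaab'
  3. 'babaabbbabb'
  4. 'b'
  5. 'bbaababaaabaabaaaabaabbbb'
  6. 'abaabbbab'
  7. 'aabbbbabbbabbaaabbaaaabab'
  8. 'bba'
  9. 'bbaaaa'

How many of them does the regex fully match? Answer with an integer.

1

1 → no match
2 → no match
3 → no match
4 → no match
5 → no match
6 → no match
7 → no match
8 → no match
9 → match
Total matched: 1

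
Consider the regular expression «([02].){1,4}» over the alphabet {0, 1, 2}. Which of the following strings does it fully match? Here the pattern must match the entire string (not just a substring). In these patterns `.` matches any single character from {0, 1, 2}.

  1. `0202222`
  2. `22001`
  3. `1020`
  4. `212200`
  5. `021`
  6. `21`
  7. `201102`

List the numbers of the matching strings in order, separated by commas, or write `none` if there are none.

4, 6

1 → no match
2 → no match
3 → no match
4 → match
5 → no match
6 → match
7 → no match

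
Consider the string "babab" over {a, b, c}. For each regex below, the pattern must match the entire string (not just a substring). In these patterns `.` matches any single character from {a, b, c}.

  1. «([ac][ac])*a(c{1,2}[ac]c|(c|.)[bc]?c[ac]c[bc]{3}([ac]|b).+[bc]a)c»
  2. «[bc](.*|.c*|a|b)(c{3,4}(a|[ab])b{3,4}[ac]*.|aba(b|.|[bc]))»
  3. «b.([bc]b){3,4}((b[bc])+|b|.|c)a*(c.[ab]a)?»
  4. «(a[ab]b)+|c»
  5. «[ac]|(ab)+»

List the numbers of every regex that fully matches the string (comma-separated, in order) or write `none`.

2

1 → no match — must end with "c"
2 → match
3 → no match
4 → no match
5 → no match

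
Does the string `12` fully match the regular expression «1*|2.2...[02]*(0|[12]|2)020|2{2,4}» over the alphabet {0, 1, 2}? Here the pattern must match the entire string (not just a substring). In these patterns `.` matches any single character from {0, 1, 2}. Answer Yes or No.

No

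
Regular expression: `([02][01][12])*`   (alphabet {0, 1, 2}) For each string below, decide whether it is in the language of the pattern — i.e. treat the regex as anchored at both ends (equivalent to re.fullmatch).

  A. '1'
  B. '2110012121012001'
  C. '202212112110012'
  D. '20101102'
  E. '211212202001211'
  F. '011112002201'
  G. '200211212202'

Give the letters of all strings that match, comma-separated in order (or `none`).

E

A. '1' → no match
B → no match
C → no match
D. '20101102' → no match
E → match
F. '011112002201' → no match
G. '200211212202' → no match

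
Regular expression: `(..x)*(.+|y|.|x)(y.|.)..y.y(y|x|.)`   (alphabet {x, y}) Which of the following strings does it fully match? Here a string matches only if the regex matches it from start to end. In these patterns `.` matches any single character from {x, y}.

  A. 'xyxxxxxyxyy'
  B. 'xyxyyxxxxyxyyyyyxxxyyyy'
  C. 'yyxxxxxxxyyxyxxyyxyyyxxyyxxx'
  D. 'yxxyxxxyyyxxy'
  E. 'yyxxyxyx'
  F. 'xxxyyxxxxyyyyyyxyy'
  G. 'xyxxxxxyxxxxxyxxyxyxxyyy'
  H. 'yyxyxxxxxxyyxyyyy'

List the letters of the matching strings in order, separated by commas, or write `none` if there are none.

A, B, E, F, H

A → match
B → match
C → no match
D → no match
E → match
F → match
G → no match
H → match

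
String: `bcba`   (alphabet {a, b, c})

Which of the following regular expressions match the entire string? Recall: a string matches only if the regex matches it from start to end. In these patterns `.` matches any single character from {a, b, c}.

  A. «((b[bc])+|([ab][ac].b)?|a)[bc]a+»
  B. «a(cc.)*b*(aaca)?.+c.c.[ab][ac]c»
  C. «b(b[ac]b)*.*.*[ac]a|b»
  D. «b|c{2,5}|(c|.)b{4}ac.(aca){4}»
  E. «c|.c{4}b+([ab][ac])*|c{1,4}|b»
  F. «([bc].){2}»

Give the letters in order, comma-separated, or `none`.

A → match
B → no match — must start with `a`
C → no match
D → no match
E → no match
F → match

A, F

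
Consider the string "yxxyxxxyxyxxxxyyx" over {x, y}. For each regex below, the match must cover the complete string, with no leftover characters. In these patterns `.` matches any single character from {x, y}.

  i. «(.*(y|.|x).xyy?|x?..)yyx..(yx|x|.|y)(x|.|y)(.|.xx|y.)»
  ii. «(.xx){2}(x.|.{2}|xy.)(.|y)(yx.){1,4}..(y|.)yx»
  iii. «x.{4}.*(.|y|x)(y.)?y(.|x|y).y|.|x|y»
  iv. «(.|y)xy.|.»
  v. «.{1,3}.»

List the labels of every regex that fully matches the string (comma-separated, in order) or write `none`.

i → no match
ii → match
iii → no match
iv → no match
v → no match

ii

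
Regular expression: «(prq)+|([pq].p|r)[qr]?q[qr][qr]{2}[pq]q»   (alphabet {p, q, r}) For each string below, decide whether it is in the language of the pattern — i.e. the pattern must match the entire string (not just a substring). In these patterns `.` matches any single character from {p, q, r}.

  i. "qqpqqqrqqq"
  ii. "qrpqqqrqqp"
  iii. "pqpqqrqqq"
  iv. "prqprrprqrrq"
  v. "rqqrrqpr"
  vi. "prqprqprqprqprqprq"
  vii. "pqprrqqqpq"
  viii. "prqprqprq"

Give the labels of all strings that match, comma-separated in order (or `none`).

i, iii, vi, viii

i → match
ii → no match
iii → match
iv → no match
v → no match
vi → match
vii → no match
viii → match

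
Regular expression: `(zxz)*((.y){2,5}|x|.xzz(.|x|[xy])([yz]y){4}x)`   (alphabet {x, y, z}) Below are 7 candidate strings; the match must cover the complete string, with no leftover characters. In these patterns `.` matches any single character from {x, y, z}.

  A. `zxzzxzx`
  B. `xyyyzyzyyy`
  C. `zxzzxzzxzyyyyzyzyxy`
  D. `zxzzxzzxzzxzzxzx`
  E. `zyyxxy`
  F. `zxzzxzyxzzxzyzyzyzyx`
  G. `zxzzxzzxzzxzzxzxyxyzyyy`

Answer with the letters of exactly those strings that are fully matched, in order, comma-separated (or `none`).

A → match
B → match
C → match
D → match
E → no match
F → match
G → match

A, B, C, D, F, G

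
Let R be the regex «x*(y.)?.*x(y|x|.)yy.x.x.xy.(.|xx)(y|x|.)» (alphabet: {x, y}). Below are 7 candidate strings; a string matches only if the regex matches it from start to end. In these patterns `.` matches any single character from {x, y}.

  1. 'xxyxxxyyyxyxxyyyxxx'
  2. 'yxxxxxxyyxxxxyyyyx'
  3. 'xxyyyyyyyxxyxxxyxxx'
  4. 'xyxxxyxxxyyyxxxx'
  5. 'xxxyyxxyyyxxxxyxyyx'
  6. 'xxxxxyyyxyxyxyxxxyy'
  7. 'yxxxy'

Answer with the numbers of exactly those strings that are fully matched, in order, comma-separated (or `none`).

1 → no match
2 → no match
3 → no match
4 → no match
5 → no match
6 → no match
7 → no match

none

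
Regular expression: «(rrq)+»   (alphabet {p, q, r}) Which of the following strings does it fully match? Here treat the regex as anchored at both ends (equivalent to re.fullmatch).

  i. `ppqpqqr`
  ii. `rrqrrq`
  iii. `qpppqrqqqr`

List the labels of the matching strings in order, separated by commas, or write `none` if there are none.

ii

i → no match — must start with `rrq`
ii → match
iii → no match — must start with `rrq`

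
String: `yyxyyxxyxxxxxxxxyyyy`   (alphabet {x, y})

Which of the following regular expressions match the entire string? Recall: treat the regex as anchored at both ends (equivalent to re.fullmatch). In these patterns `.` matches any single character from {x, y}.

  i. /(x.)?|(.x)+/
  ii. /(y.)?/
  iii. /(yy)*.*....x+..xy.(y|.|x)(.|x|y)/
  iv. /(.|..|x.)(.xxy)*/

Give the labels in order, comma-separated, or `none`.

i → no match
ii → no match
iii → match
iv → no match

iii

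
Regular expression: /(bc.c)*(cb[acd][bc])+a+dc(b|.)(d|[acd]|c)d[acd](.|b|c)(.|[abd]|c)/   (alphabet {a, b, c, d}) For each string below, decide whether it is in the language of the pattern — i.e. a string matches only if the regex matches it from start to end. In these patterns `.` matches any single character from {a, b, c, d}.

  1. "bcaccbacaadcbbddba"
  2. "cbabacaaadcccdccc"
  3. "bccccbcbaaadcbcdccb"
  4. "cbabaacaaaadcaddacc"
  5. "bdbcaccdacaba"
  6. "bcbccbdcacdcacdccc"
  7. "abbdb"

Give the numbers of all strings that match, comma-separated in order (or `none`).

1 → no match
2 → no match
3 → match
4 → no match
5 → no match
6 → no match
7 → no match

3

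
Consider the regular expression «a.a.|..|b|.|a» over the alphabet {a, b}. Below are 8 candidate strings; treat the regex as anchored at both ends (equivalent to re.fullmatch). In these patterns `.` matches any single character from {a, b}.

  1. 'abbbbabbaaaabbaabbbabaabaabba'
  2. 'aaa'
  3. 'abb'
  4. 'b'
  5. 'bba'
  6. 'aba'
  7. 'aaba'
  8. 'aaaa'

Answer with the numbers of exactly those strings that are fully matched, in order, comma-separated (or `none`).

1 → no match
2 → no match
3 → no match
4 → match
5 → no match
6 → no match
7 → no match
8 → match

4, 8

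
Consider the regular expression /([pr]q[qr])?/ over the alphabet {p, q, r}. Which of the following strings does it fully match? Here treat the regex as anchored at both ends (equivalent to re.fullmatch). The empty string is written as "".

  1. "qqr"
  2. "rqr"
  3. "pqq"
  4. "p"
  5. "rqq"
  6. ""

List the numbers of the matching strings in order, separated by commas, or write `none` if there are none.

1. "qqr" → no match
2. "rqr" → match
3. "pqq" → match
4. "p" → no match
5. "rqq" → match
6. "" → match

2, 3, 5, 6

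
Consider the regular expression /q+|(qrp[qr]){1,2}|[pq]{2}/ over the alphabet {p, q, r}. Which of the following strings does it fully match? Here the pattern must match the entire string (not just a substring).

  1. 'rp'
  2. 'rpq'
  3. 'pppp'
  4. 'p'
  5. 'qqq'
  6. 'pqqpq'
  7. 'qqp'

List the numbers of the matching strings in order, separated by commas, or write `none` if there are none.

1 → no match
2 → no match
3 → no match
4 → no match
5 → match
6 → no match
7 → no match

5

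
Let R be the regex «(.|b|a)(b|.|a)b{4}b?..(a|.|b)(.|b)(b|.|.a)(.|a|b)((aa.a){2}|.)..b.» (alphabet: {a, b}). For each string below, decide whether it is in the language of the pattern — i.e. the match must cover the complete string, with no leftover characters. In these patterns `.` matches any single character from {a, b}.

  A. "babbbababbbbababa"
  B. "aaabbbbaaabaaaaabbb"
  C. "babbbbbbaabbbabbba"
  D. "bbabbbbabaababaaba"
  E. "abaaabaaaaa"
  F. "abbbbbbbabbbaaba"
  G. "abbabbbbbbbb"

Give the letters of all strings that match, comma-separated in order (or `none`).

A → no match
B → no match
C → match
D → no match
E. "abaaabaaaaa" → no match
F → no match
G. "abbabbbbbbbb" → no match

C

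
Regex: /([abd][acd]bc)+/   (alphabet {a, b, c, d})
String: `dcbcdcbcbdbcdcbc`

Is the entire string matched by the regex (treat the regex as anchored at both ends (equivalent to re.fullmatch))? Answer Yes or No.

Yes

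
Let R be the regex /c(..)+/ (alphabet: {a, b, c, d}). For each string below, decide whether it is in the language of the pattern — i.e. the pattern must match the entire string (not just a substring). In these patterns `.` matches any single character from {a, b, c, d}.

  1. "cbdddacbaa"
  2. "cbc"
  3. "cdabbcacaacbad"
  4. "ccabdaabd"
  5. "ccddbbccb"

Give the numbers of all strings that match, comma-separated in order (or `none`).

2, 4, 5

1. "cbdddacbaa" → no match
2. "cbc" → match
3 → no match
4. "ccabdaabd" → match
5. "ccddbbccb" → match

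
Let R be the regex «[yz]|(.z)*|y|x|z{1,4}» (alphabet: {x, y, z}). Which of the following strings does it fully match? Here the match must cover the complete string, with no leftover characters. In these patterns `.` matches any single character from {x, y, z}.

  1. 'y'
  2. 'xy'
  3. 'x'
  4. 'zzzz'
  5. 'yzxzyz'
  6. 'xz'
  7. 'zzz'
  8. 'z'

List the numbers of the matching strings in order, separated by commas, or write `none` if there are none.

1 → match
2 → no match
3 → match
4 → match
5 → match
6 → match
7 → match
8 → match

1, 3, 4, 5, 6, 7, 8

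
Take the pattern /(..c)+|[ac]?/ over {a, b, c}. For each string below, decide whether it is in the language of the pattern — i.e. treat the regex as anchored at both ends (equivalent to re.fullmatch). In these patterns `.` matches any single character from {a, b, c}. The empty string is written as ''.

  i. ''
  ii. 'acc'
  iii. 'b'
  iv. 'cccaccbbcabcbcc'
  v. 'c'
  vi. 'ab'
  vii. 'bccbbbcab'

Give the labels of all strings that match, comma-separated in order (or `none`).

i → match
ii → match
iii → no match
iv → match
v → match
vi → no match
vii → no match

i, ii, iv, v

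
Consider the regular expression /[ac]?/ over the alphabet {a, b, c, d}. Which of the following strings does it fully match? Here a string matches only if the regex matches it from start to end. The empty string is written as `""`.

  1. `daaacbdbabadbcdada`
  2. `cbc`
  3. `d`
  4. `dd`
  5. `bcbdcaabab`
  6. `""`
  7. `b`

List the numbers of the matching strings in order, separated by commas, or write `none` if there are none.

1 → no match
2 → no match
3 → no match
4 → no match
5 → no match
6 → match
7 → no match

6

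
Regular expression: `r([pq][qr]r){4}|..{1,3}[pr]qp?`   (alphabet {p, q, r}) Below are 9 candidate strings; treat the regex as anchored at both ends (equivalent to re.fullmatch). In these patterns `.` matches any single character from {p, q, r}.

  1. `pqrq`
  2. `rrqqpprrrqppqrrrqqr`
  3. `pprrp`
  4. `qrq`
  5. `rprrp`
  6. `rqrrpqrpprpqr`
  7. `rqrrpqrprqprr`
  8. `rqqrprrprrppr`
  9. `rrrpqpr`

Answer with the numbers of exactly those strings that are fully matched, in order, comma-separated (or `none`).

1 → match
2 → no match
3 → no match
4 → no match
5 → no match
6 → no match
7 → no match
8 → no match
9 → no match

1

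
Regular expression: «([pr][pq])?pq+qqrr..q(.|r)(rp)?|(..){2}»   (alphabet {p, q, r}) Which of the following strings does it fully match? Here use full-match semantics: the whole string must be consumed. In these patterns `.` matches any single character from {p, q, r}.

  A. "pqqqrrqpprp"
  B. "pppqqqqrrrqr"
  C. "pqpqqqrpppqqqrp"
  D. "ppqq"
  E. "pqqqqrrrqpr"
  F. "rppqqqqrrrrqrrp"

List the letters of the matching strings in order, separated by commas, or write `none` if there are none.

D, F

A → no match
B → no match
C → no match
D → match
E → no match
F → match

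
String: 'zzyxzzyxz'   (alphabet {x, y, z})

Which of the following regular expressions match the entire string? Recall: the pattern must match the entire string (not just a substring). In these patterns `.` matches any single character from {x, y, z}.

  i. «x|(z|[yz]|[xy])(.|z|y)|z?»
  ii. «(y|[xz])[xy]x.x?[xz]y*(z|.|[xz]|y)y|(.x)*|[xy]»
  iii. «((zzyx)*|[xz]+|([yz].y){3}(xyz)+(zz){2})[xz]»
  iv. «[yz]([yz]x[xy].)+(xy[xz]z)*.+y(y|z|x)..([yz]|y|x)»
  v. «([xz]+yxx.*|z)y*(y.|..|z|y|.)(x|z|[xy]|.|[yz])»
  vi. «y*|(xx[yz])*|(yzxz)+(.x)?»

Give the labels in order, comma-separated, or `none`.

i → no match
ii → no match
iii → match
iv → no match
v → no match
vi → no match

iii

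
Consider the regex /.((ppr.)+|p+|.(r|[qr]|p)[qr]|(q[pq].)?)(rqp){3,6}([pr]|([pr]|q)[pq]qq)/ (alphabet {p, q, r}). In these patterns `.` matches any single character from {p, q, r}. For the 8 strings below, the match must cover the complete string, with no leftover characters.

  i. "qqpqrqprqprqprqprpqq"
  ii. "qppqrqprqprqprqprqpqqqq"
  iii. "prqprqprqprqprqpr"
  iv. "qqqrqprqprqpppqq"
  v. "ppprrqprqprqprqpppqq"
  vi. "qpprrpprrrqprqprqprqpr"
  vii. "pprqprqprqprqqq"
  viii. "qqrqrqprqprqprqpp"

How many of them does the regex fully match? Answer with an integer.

i → match
ii → match
iii → match
iv → no match
v → match
vi → match
vii → match
viii → match
Total matched: 7

7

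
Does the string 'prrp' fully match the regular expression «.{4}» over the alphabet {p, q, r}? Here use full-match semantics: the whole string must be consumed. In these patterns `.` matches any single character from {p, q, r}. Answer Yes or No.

Yes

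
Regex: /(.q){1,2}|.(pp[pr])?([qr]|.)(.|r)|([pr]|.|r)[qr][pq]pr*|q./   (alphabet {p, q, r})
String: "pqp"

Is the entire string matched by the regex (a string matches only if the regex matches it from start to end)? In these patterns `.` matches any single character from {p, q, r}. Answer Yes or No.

Yes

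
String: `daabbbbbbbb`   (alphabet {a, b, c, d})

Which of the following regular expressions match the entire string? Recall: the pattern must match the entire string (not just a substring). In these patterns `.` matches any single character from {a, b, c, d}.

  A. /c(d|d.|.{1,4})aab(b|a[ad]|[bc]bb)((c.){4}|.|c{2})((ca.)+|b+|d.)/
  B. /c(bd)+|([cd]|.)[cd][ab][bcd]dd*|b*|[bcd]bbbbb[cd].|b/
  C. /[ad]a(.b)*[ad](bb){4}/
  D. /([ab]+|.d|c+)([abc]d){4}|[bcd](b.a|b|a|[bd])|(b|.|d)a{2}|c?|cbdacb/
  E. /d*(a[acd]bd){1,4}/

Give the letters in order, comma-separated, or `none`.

C

A → no match — must start with `c`
B → no match
C → match
D → no match
E → no match — must end with `bd`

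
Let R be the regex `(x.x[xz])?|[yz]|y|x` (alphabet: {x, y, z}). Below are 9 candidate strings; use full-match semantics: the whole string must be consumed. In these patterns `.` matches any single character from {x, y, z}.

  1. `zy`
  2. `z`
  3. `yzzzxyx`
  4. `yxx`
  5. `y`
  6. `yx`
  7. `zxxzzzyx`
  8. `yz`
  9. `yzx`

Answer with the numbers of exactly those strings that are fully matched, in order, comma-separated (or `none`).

2, 5

1. `zy` → no match
2. `z` → match
3. `yzzzxyx` → no match
4. `yxx` → no match
5. `y` → match
6. `yx` → no match
7. `zxxzzzyx` → no match
8. `yz` → no match
9. `yzx` → no match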